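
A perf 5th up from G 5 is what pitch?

Five letter names up from G: D.
Moving 7 semitones up from G5 (the size of a perfect fifth) reaches D6.

D 6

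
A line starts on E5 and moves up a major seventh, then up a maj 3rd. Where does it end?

F##6

Up a major seventh from E5: D#6 (11 semitones up).
Up a major third from D#6: F##6 (4 semitones up).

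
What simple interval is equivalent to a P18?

perfect fourth

Subtracting seven from the interval number removes an octave: 18 − 14 = 4.
That makes a perfect eighteenth a compound perfect fourth — 2 octaves plus a perfect fourth.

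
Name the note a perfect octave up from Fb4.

The letter stays F (same as the start), shifted an octave up.
A perfect octave is 12 semitones; 12 semitones up from Fb4 gives Fb5.

Fb5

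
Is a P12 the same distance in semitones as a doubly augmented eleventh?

Yes

A perfect twelfth spans 19 semitones, and a doubly augmented eleventh also spans 19 semitones — they're enharmonic.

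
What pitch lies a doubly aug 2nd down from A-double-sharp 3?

G 3

The second takes the letter from A down to G.
Moving 4 semitones down from A##3 (the size of a doubly augmented second) reaches G3.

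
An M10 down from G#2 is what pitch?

Counting three letter names plus an octave down from G lands on E.
A major tenth spans 16 semitones, so from G#2 the target pitch is E1.

E1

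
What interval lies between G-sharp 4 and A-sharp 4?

G to A spans two letter names (G-A): a second.
Counting semitones, G#4→A#4 is 2, which is the major second.

major second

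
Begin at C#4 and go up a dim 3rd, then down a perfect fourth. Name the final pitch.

Up a diminished third from C#4: Eb4 (2 semitones up).
Down a perfect fourth from Eb4: Bb3 (5 semitones down).

Bb3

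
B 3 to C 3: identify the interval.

Descending from B3 to C3 is the same interval as ascending C3 to B3.
C to B spans seven letter names (C-D-E-F-G-A-B), so the interval is some kind of seventh.
C3 to B3 is 11 semitones, matching the major seventh exactly, so the quality is major.

major seventh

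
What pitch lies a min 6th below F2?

A1

The sixth takes the letter from F down to A.
A minor sixth spans 8 semitones, so from F2 the target pitch is A1.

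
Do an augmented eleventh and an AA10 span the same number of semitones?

An augmented eleventh = 18 semitones = a doubly augmented tenth; enharmonically equal.

Yes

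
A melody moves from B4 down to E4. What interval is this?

Descending from B4 to E4 is the same interval as ascending E4 to B4.
E to B spans five letter names (E-F-G-A-B) — that makes it a fifth of some quality.
The perfect fifth spans 7 semitones, and E4 to B4 is exactly 7 semitones — so this is a perfect fifth.

perfect fifth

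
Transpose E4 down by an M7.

The seventh takes the letter from E down to F.
A major seventh spans 11 semitones, so from E4 the target pitch is F3.

F3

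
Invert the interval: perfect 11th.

perfect 5th

First reduce the compound perfect eleventh to its simple form, a perfect fourth.
The rule of nine gives the new number: 9 − 4 = 5, so a fourth becomes a fifth.
The quality also flips — perfect stays perfect — giving a perfect fifth.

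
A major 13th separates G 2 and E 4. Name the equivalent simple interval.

major 6th

Take out an octave (7 from the number): 13 − 7 = 6.
So a major thirteenth is an octave plus a major sixth. The quality is unchanged.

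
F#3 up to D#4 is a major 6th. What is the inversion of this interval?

minor third

Inverted interval numbers add to nine, so a sixth pairs with a third (6 + 3 = 9).
And major becomes minor under inversion, so we get a minor third.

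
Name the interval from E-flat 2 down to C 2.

Descending from Eb2 to C2 is the same interval as ascending C2 to Eb2.
C to E spans three letter names (C-D-E), so the interval is some kind of third.
At 3 semitones, C2→Eb2 falls one short of a major third: minor.

minor 3rd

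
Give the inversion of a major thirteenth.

minor third

First reduce the compound major thirteenth to its simple form, a major sixth.
Interval numbers invert to sum to nine: 6 + 3 = 9, so a sixth inverts to a third.
Quality inverts too: major becomes minor. That makes the inversion a minor third.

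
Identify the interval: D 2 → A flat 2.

d5

D to A spans five letter names (D-E-F-G-A), so the interval is some kind of fifth.
A perfect fifth would be 7 semitones; D2 to Ab2 is 6, one semitone narrower, so the interval is diminished.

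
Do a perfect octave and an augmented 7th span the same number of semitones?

Yes

A perfect octave spans 12 semitones, and an augmented seventh also spans 12 semitones — they're enharmonic.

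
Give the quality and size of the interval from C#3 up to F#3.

C to F spans four letter names (C-D-E-F): a fourth.
Counting semitones, C#3→F#3 is 5, which is the perfect fourth.

P4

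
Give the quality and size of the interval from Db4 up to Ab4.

perfect 5th

D to A spans five letter names (D-E-F-G-A) — that makes it a fifth of some quality.
Counting semitones, Db4→Ab4 is 7, which is the perfect fifth.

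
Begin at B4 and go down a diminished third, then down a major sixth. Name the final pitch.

B#3

B4 down a diminished third → G##4 (2 semitones).
A major sixth down from G##4 is B#3.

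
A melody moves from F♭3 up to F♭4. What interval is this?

F to F is the same letter name, plus an octave — that makes it an octave of some quality.
Counting semitones, Fb3→Fb4 is 12, which is the perfect octave.

perfect octave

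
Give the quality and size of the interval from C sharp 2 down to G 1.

A4

Descending from C#2 to G1 is the same interval as ascending G1 to C#2.
G to C spans four letter names (G-A-B-C): a fourth.
A perfect fourth would be 5 semitones; G1 to C#2 is 6, one semitone wider, so the interval is augmented.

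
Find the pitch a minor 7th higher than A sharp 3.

Seven letter names up from A: G.
A minor seventh spans 10 semitones, so from A#3 the target pitch is G#4.

G sharp 4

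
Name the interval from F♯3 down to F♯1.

Descending from F#3 to F#1 is the same interval as ascending F#1 to F#3.
F to F is the same letter name, plus 2 octaves, so the interval is some kind of fifteenth.
The perfect fifteenth spans 24 semitones, and F#1 to F#3 is exactly 24 semitones — so this is a perfect fifteenth.
(Equivalently, a compound perfect octave: a perfect octave plus an octave.)

perfect fifteenth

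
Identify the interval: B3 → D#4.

major 3rd

B to D spans three letter names (B-C-D) — that makes it a third of some quality.
Counting semitones, B3→D#4 is 4, which is the major third.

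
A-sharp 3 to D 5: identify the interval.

A to D spans four letter names (A-B-C-D), plus an octave — that makes it an eleventh of some quality.
A#3 to D5 spans 16 semitones — one semitone narrower than the perfect eleventh (17) — giving a diminished eleventh.
(Equivalently, a compound diminished fourth: a diminished fourth plus an octave.)

diminished 11th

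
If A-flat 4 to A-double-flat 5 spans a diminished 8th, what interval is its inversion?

A1

Inverted interval numbers add to nine, so an octave pairs with a unison (8 + 1 = 9).
And diminished becomes augmented under inversion, so we get an augmented unison.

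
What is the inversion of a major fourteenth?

First reduce the compound major fourteenth to its simple form, a major seventh.
Inverted interval numbers add to nine, so a seventh pairs with a second (7 + 2 = 9).
And major becomes minor under inversion, so we get a minor second.

minor 2nd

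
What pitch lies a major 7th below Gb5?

Seven letter names down from G: A.
A major seventh is 11 semitones; 11 semitones down from Gb5 gives Abb4.

Abb4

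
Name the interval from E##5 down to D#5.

augmented 2nd

Descending from E##5 to D#5 is the same interval as ascending D#5 to E##5.
D to E spans two letter names (D-E): a second.
D#5 to E##5 spans 3 semitones — one semitone wider than the major second (2) — giving an augmented second.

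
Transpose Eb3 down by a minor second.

D3

Counting two letter names down from E lands on D.
A minor second is 1 semitone; 1 semitone down from Eb3 gives D3.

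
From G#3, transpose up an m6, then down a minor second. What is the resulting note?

D#4

G#3 up a minor sixth → E4 (8 semitones).
A minor second down from E4 is D#4.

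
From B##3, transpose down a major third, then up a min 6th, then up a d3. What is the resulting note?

A major third down from B##3 is G##3.
Up a minor sixth from G##3: E#4 (8 semitones up).
A diminished third up from E#4 is G4.

G4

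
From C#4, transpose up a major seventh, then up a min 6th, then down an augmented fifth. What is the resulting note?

C5

C#4 up a major seventh → B#4 (11 semitones).
B#4 up a minor sixth → G#5 (8 semitones).
Down an augmented fifth from G#5: C5 (8 semitones down).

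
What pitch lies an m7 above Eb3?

Seven letter names up from E: D.
A minor seventh is 10 semitones; 10 semitones up from Eb3 gives Db4.

Db4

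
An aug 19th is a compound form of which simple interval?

augmented fifth

Subtracting seven from the interval number removes an octave: 19 − 14 = 5.
Quality carries through unchanged, so the simple form is an augmented fifth.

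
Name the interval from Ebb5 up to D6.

E to D spans seven letter names (E-F-G-A-B-C-D), so the interval is some kind of seventh.
The major seventh is 11 semitones; here we have 12, one semitone wider: augmented.

augmented seventh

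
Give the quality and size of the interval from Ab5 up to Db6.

perfect 4th

A to D spans four letter names (A-B-C-D), so the interval is some kind of fourth.
Counting semitones, Ab5→Db6 is 5, which is the perfect fourth.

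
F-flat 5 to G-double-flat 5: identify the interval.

F to G spans two letter names (F-G): a second.
Fb5 to Gbb5 is 1 semitone, a half step short of the major second (2), so this is minor.

minor second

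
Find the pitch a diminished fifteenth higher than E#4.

The letter stays E (same as the start), shifted two octaves up.
Moving 23 semitones up from E#4 (the size of a diminished fifteenth) reaches E6.

E6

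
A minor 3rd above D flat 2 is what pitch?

Three letter names up from D: F.
A minor third spans 3 semitones, so from Db2 the target pitch is Fb2.

F flat 2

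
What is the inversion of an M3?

m6

Interval numbers invert to sum to nine: 3 + 6 = 9, so a third inverts to a sixth.
The quality also flips — major becomes minor — giving a minor sixth.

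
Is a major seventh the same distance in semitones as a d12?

No

A major seventh is 11 semitones but a diminished twelfth is 18 semitones — different sizes.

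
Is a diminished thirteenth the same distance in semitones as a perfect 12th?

A diminished thirteenth = 19 semitones = a perfect twelfth; enharmonically equal.

Yes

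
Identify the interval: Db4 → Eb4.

D to E spans two letter names (D-E) — that makes it a second of some quality.
The major second spans 2 semitones, and Db4 to Eb4 is exactly 2 semitones — so this is a major second.

major second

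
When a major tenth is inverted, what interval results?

First reduce the compound major tenth to its simple form, a major third.
The rule of nine gives the new number: 9 − 3 = 6, so a third becomes a sixth.
And major becomes minor under inversion, so we get a minor sixth.

minor 6th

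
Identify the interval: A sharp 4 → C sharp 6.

A to C spans three letter names (A-B-C), plus an octave — that makes it a tenth of some quality.
A major tenth would be 16 semitones, but A#4 to C#6 is 15 — one semitone narrower, making it a minor tenth.
(Equivalently, a compound minor third: a minor third plus an octave.)

minor 10th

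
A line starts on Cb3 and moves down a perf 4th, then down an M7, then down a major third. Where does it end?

Fbb1

Down a perfect fourth from Cb3: Gb2 (5 semitones down).
Down a major seventh from Gb2: Abb1 (11 semitones down).
Abb1 down a major third → Fbb1 (4 semitones).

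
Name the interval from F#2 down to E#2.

minor 2nd

Descending from F#2 to E#2 is the same interval as ascending E#2 to F#2.
E to F spans two letter names (E-F) — that makes it a second of some quality.
A major second would be 2 semitones, but E#2 to F#2 is 1 — one semitone narrower, making it a minor second.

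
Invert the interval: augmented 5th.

The rule of nine gives the new number: 9 − 5 = 4, so a fifth becomes a fourth.
Quality inverts too: augmented becomes diminished. That makes the inversion a diminished fourth.

diminished fourth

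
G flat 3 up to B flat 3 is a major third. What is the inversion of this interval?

The rule of nine gives the new number: 9 − 3 = 6, so a third becomes a sixth.
The quality also flips — major becomes minor — giving a minor sixth.

m6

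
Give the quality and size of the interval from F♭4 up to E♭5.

F to E spans seven letter names (F-G-A-B-C-D-E), so the interval is some kind of seventh.
Counting semitones, Fb4→Eb5 is 11, which is the major seventh.

major seventh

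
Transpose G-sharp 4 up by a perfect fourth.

C-sharp 5

Counting four letter names up from G lands on C.
A perfect fourth is 5 semitones; 5 semitones up from G#4 gives C#5.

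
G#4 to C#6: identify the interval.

perfect eleventh

G to C spans four letter names (G-A-B-C), plus an octave: an eleventh.
The perfect eleventh spans 17 semitones, and G#4 to C#6 is exactly 17 semitones — so this is a perfect eleventh.
(Equivalently, a compound perfect fourth: a perfect fourth plus an octave.)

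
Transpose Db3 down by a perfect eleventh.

Ab1

The eleventh's letter: D down four letter names plus an octave → A.
Moving 17 semitones down from Db3 (the size of a perfect eleventh) reaches Ab1.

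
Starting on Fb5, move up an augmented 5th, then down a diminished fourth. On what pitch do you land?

Fb5 up an augmented fifth → C6 (8 semitones).
A diminished fourth down from C6 is G#5.

G#5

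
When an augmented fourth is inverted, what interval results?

d5

The rule of nine gives the new number: 9 − 4 = 5, so a fourth becomes a fifth.
The quality also flips — augmented becomes diminished — giving a diminished fifth.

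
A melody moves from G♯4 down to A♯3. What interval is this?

minor 7th

Descending from G#4 to A#3 is the same interval as ascending A#3 to G#4.
A to G spans seven letter names (A-B-C-D-E-F-G) — that makes it a seventh of some quality.
At 10 semitones, A#3→G#4 falls one short of a major seventh: minor.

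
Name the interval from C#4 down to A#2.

Descending from C#4 to A#2 is the same interval as ascending A#2 to C#4.
A to C spans three letter names (A-B-C), plus an octave: a tenth.
A#2 to C#4 is 15 semitones, a half step short of the major tenth (16), so this is minor.
(Equivalently, a compound minor third: a minor third plus an octave.)

minor tenth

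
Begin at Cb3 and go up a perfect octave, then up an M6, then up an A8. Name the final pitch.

A perfect octave up from Cb3 is Cb4.
A major sixth up from Cb4 is Ab4.
An augmented octave up from Ab4 is A5.

A5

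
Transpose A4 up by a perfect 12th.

E6

Counting five letter names plus an octave up from A lands on E.
A perfect twelfth is 19 semitones; 19 semitones up from A4 gives E6.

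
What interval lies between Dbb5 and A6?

doubly augmented twelfth

D to A spans five letter names (D-E-F-G-A), plus an octave, so the interval is some kind of twelfth.
Dbb5 to A6 spans 21 semitones — two semitones wider than the perfect twelfth (19) — giving a doubly augmented twelfth.
(Equivalently, a compound doubly augmented fifth: a doubly augmented fifth plus an octave.)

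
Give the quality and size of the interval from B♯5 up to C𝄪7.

major ninth

B to C spans two letter names (B-C), plus an octave — that makes it a ninth of some quality.
Counting semitones, B#5→C##7 is 14, which is the major ninth.
(Equivalently, a compound major second: a major second plus an octave.)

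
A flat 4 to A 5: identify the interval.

augmented octave

A to A is the same letter name, plus an octave, so the interval is some kind of octave.
A perfect octave would be 12 semitones; Ab4 to A5 is 13, one semitone wider, so the interval is augmented.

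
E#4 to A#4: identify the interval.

perfect 4th

E to A spans four letter names (E-F-G-A): a fourth.
E#4 to A#4 is 5 semitones, matching the perfect fourth exactly, so the quality is perfect.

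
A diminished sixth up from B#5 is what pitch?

G6

The sixth takes the letter from B up to G.
A diminished sixth is 7 semitones; 7 semitones up from B#5 gives G6.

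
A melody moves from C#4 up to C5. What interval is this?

C to C is the same letter name, plus an octave, so the interval is some kind of octave.
A perfect octave would be 12 semitones; C#4 to C5 is 11, one semitone narrower, so the interval is diminished.

diminished octave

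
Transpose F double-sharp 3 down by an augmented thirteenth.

Counting six letter names plus an octave down from F lands on A.
Moving 22 semitones down from F##3 (the size of an augmented thirteenth) reaches A1.

A 1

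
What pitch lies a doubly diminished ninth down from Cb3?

B#1

The ninth's letter: C down two letter names plus an octave → B.
Moving 11 semitones down from Cb3 (the size of a doubly diminished ninth) reaches B#1.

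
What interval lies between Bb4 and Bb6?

B to B is the same letter name, plus 2 octaves, so the interval is some kind of fifteenth.
The perfect fifteenth spans 24 semitones, and Bb4 to Bb6 is exactly 24 semitones — so this is a perfect fifteenth.
(Equivalently, a compound perfect octave: a perfect octave plus an octave.)

perfect fifteenth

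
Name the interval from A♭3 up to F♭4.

minor 6th

A to F spans six letter names (A-B-C-D-E-F) — that makes it a sixth of some quality.
Ab3 to Fb4 is 8 semitones, a half step short of the major sixth (9), so this is minor.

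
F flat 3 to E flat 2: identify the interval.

Descending from Fb3 to Eb2 is the same interval as ascending Eb2 to Fb3.
E to F spans two letter names (E-F), plus an octave — that makes it a ninth of some quality.
A major ninth would be 14 semitones, but Eb2 to Fb3 is 13 — one semitone narrower, making it a minor ninth.
(Equivalently, a compound minor second: a minor second plus an octave.)

minor ninth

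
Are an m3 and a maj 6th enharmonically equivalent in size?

No

A minor third is 3 semitones but a major sixth is 9 semitones — different sizes.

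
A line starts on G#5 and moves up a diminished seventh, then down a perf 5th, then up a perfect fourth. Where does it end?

Eb6

G#5 up a diminished seventh → F6 (9 semitones).
Down a perfect fifth from F6: Bb5 (7 semitones down).
Up a perfect fourth from Bb5: Eb6 (5 semitones up).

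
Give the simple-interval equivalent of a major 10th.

major third

Subtracting seven from the interval number removes an octave: 10 − 7 = 3.
That makes a major tenth a compound major third — an octave plus a major third.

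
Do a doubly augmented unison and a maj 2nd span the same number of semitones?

Yes

A doubly augmented unison = 2 semitones = a major second; enharmonically equal.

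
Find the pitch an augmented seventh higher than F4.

E#5

The seventh takes the letter from F up to E.
Moving 12 semitones up from F4 (the size of an augmented seventh) reaches E#5.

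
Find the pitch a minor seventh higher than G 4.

Counting seven letter names up from G lands on F.
A minor seventh spans 10 semitones, so from G4 the target pitch is F5.

F 5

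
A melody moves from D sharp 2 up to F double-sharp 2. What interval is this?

major 3rd

D to F spans three letter names (D-E-F) — that makes it a third of some quality.
D#2 to F##2 is 4 semitones, matching the major third exactly, so the quality is major.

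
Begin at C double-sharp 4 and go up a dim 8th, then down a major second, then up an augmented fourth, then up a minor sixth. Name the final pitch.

C sharp 6

A diminished octave up from C##4 is C#5.
C#5 down a major second → B4 (2 semitones).
An augmented fourth up from B4 is E#5.
E#5 up a minor sixth → C#6 (8 semitones).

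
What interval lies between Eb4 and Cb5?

minor sixth

E to C spans six letter names (E-F-G-A-B-C) — that makes it a sixth of some quality.
A major sixth would be 9 semitones, but Eb4 to Cb5 is 8 — one semitone narrower, making it a minor sixth.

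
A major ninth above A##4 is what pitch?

B##5

Two letters up from A (plus an octave) reaches B.
A major ninth spans 14 semitones, so from A##4 the target pitch is B##5.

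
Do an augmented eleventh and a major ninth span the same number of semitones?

An augmented eleventh spans 18 semitones; a major ninth spans 14 semitones. They differ by 4.

No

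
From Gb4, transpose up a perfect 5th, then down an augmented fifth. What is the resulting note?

Gbb4

Up a perfect fifth from Gb4: Db5 (7 semitones up).
Db5 down an augmented fifth → Gbb4 (8 semitones).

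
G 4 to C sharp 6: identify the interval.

G to C spans four letter names (G-A-B-C), plus an octave: an eleventh.
A perfect eleventh would be 17 semitones; G4 to C#6 is 18, one semitone wider, so the interval is augmented.
(Equivalently, a compound augmented fourth: an augmented fourth plus an octave.)

augmented eleventh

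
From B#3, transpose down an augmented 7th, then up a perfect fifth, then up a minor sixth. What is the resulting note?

Eb4

Down an augmented seventh from B#3: C3 (12 semitones down).
C3 up a perfect fifth → G3 (7 semitones).
G3 up a minor sixth → Eb4 (8 semitones).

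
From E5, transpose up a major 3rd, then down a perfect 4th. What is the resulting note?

D#5

E5 up a major third → G#5 (4 semitones).
G#5 down a perfect fourth → D#5 (5 semitones).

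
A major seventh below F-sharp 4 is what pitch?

G 3

The seventh takes the letter from F down to G.
A major seventh spans 11 semitones, so from F#4 the target pitch is G3.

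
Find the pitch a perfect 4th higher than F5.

Bb5

The fourth takes the letter from F up to B.
Moving 5 semitones up from F5 (the size of a perfect fourth) reaches Bb5.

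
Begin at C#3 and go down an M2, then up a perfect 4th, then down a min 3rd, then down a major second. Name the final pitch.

B2

C#3 down a major second → B2 (2 semitones).
B2 up a perfect fourth → E3 (5 semitones).
A minor third down from E3 is C#3.
C#3 down a major second → B2 (2 semitones).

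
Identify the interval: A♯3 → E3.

Descending from A#3 to E3 is the same interval as ascending E3 to A#3.
E to A spans four letter names (E-F-G-A) — that makes it a fourth of some quality.
A perfect fourth would be 5 semitones; E3 to A#3 is 6, one semitone wider, so the interval is augmented.

augmented fourth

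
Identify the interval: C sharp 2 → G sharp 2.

perfect fifth

C to G spans five letter names (C-D-E-F-G) — that makes it a fifth of some quality.
Counting semitones, C#2→G#2 is 7, which is the perfect fifth.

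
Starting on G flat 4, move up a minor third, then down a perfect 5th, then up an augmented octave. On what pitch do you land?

E flat 5

Gb4 up a minor third → Bbb4 (3 semitones).
A perfect fifth down from Bbb4 is Ebb4.
An augmented octave up from Ebb4 is Eb5.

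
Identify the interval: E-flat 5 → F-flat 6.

E to F spans two letter names (E-F), plus an octave — that makes it a ninth of some quality.
At 13 semitones, Eb5→Fb6 falls one short of a major ninth: minor.
(Equivalently, a compound minor second: a minor second plus an octave.)

m9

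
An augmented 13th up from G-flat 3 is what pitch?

The thirteenth's letter: G up six letter names plus an octave → E.
An augmented thirteenth is 22 semitones; 22 semitones up from Gb3 gives E5.

E 5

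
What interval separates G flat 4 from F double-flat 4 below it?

augmented second

Descending from Gb4 to Fbb4 is the same interval as ascending Fbb4 to Gb4.
F to G spans two letter names (F-G), so the interval is some kind of second.
A major second would be 2 semitones; Fbb4 to Gb4 is 3, one semitone wider, so the interval is augmented.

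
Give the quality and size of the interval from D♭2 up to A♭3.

D to A spans five letter names (D-E-F-G-A), plus an octave: a twelfth.
Db2 to Ab3 is 19 semitones, matching the perfect twelfth exactly, so the quality is perfect.
(Equivalently, a compound perfect fifth: a perfect fifth plus an octave.)

P12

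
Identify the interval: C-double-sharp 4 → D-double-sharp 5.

C to D spans two letter names (C-D), plus an octave — that makes it a ninth of some quality.
The major ninth spans 14 semitones, and C##4 to D##5 is exactly 14 semitones — so this is a major ninth.
(Equivalently, a compound major second: a major second plus an octave.)

major ninth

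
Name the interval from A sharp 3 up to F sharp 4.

minor sixth

A to F spans six letter names (A-B-C-D-E-F) — that makes it a sixth of some quality.
A#3 to F#4 is 8 semitones, a half step short of the major sixth (9), so this is minor.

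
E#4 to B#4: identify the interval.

perfect fifth

E to B spans five letter names (E-F-G-A-B), so the interval is some kind of fifth.
E#4 to B#4 is 7 semitones, matching the perfect fifth exactly, so the quality is perfect.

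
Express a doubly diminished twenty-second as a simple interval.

dd8

Each octave removed subtracts seven from the number: 22 − 14 = 8.
Quality carries through unchanged, so the simple form is a doubly diminished octave.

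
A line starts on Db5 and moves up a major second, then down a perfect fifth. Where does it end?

Ab4

Up a major second from Db5: Eb5 (2 semitones up).
A perfect fifth down from Eb5 is Ab4.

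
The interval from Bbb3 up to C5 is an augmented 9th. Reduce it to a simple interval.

augmented second

Each octave removed subtracts seven from the number: 9 − 7 = 2.
That makes an augmented ninth a compound augmented second — an octave plus an augmented second.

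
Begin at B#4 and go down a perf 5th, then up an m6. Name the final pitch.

Down a perfect fifth from B#4: E#4 (7 semitones down).
A minor sixth up from E#4 is C#5.

C#5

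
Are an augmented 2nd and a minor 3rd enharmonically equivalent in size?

Yes

Both span 3 semitones: an augmented second and a minor third are the same chromatic distance.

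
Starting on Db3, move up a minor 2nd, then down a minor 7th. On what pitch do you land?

Fb2

Up a minor second from Db3: Ebb3 (1 semitone up).
Down a minor seventh from Ebb3: Fb2 (10 semitones down).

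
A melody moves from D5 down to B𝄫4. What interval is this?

augmented third

Descending from D5 to Bbb4 is the same interval as ascending Bbb4 to D5.
B to D spans three letter names (B-C-D): a third.
A major third would be 4 semitones; Bbb4 to D5 is 5, one semitone wider, so the interval is augmented.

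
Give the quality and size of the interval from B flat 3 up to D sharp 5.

A10

B to D spans three letter names (B-C-D), plus an octave, so the interval is some kind of tenth.
A major tenth would be 16 semitones; Bb3 to D#5 is 17, one semitone wider, so the interval is augmented.
(Equivalently, a compound augmented third: an augmented third plus an octave.)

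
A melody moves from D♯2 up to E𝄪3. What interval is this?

D to E spans two letter names (D-E), plus an octave, so the interval is some kind of ninth.
The major ninth is 14 semitones; here we have 15, one semitone wider: augmented.
(Equivalently, a compound augmented second: an augmented second plus an octave.)

augmented 9th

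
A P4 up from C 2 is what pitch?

Four letter names up from C: F.
A perfect fourth spans 5 semitones, so from C2 the target pitch is F2.

F 2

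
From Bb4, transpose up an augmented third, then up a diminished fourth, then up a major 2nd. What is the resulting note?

A5

An augmented third up from Bb4 is D#5.
Up a diminished fourth from D#5: G5 (4 semitones up).
A major second up from G5 is A5.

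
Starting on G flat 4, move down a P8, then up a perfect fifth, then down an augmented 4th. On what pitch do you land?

A double-flat 3

Down a perfect octave from Gb4: Gb3 (12 semitones down).
Gb3 up a perfect fifth → Db4 (7 semitones).
Db4 down an augmented fourth → Abb3 (6 semitones).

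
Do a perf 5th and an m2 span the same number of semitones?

7 semitones (perfect fifth) vs 1 semitone (minor second): not equal.

No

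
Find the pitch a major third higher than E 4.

Three letter names up from E: G.
Moving 4 semitones up from E4 (the size of a major third) reaches G#4.

G sharp 4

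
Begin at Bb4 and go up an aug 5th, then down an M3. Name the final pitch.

D5

An augmented fifth up from Bb4 is F#5.
Down a major third from F#5: D5 (4 semitones down).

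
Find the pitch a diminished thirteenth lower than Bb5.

Counting six letter names plus an octave down from B lands on D.
Moving 19 semitones down from Bb5 (the size of a diminished thirteenth) reaches D#4.

D#4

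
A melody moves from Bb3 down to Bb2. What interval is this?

perfect octave

Descending from Bb3 to Bb2 is the same interval as ascending Bb2 to Bb3.
B to B is the same letter name, plus an octave — that makes it an octave of some quality.
Counting semitones, Bb2→Bb3 is 12, which is the perfect octave.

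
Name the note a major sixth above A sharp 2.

F double-sharp 3

Counting six letter names up from A lands on F.
Moving 9 semitones up from A#2 (the size of a major sixth) reaches F##3.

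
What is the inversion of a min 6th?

Inverted interval numbers add to nine, so a sixth pairs with a third (6 + 3 = 9).
And minor becomes major under inversion, so we get a major third.

major third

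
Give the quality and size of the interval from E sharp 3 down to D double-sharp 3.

m2

Descending from E#3 to D##3 is the same interval as ascending D##3 to E#3.
D to E spans two letter names (D-E) — that makes it a second of some quality.
D##3 to E#3 is 1 semitone, a half step short of the major second (2), so this is minor.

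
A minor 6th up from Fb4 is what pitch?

Dbb5

Six letter names up from F: D.
Moving 8 semitones up from Fb4 (the size of a minor sixth) reaches Dbb5.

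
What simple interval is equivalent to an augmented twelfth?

Subtracting seven from the interval number removes an octave: 12 − 7 = 5.
Quality carries through unchanged, so the simple form is an augmented fifth.

A5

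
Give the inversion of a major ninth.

minor seventh

First reduce the compound major ninth to its simple form, a major second.
Interval numbers invert to sum to nine: 2 + 7 = 9, so a second inverts to a seventh.
And major becomes minor under inversion, so we get a minor seventh.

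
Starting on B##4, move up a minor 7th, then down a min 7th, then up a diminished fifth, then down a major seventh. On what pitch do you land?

B##4 up a minor seventh → A##5 (10 semitones).
Down a minor seventh from A##5: B##4 (10 semitones down).
B##4 up a diminished fifth → F##5 (6 semitones).
Down a major seventh from F##5: G#4 (11 semitones down).

G#4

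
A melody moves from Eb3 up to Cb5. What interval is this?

E to C spans six letter names (E-F-G-A-B-C), plus an octave, so the interval is some kind of thirteenth.
Eb3 to Cb5 is 20 semitones, a half step short of the major thirteenth (21), so this is minor.
(Equivalently, a compound minor sixth: a minor sixth plus an octave.)

minor 13th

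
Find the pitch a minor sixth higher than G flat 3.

E double-flat 4

Six letter names up from G: E.
A minor sixth is 8 semitones; 8 semitones up from Gb3 gives Ebb4.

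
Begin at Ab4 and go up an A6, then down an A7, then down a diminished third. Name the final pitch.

E4

Up an augmented sixth from Ab4: F#5 (10 semitones up).
Down an augmented seventh from F#5: Gb4 (12 semitones down).
A diminished third down from Gb4 is E4.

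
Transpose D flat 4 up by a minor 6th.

Six letter names up from D: B.
Moving 8 semitones up from Db4 (the size of a minor sixth) reaches Bbb4.

B double-flat 4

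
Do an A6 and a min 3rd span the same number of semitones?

No

10 semitones (augmented sixth) vs 3 semitones (minor third): not equal.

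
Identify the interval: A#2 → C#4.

m10

A to C spans three letter names (A-B-C), plus an octave — that makes it a tenth of some quality.
At 15 semitones, A#2→C#4 falls one short of a major tenth: minor.
(Equivalently, a compound minor third: a minor third plus an octave.)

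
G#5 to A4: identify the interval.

Descending from G#5 to A4 is the same interval as ascending A4 to G#5.
A to G spans seven letter names (A-B-C-D-E-F-G), so the interval is some kind of seventh.
The major seventh spans 11 semitones, and A4 to G#5 is exactly 11 semitones — so this is a major seventh.

major seventh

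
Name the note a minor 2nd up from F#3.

Two letter names up from F: G.
A minor second spans 1 semitone, so from F#3 the target pitch is G3.

G3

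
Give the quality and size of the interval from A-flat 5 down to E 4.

Descending from Ab5 to E4 is the same interval as ascending E4 to Ab5.
E to A spans four letter names (E-F-G-A), plus an octave — that makes it an eleventh of some quality.
A perfect eleventh would be 17 semitones; E4 to Ab5 is 16, one semitone narrower, so the interval is diminished.
(Equivalently, a compound diminished fourth: a diminished fourth plus an octave.)

diminished eleventh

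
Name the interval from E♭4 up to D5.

E to D spans seven letter names (E-F-G-A-B-C-D) — that makes it a seventh of some quality.
Eb4 to D5 is 11 semitones, matching the major seventh exactly, so the quality is major.

major 7th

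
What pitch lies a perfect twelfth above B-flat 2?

F 4

Five letters up from B (plus an octave) reaches F.
Moving 19 semitones up from Bb2 (the size of a perfect twelfth) reaches F4.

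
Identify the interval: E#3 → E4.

diminished octave

E to E is the same letter name, plus an octave — that makes it an octave of some quality.
A perfect octave would be 12 semitones; E#3 to E4 is 11, one semitone narrower, so the interval is diminished.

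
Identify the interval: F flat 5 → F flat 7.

F to F is the same letter name, plus 2 octaves: a fifteenth.
Counting semitones, Fb5→Fb7 is 24, which is the perfect fifteenth.
(Equivalently, a compound perfect octave: a perfect octave plus an octave.)

perfect fifteenth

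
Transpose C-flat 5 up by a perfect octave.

An octave keeps the letter name C, an octave up from C.
A perfect octave is 12 semitones; 12 semitones up from Cb5 gives Cb6.

C-flat 6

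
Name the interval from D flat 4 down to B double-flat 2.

M10

Descending from Db4 to Bbb2 is the same interval as ascending Bbb2 to Db4.
B to D spans three letter names (B-C-D), plus an octave: a tenth.
Bbb2 to Db4 is 16 semitones, matching the major tenth exactly, so the quality is major.
(Equivalently, a compound major third: a major third plus an octave.)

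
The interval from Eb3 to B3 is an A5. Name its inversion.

d4

The rule of nine gives the new number: 9 − 5 = 4, so a fifth becomes a fourth.
And augmented becomes diminished under inversion, so we get a diminished fourth.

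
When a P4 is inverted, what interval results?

Inverted interval numbers add to nine, so a fourth pairs with a fifth (4 + 5 = 9).
Quality inverts too: perfect stays perfect. That makes the inversion a perfect fifth.

P5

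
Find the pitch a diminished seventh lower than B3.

Seven letter names down from B: C.
A diminished seventh spans 9 semitones, so from B3 the target pitch is C##3.

C##3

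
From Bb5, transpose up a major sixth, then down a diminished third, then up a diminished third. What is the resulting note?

A major sixth up from Bb5 is G6.
A diminished third down from G6 is E#6.
A diminished third up from E#6 is G6.

G6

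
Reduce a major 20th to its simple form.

Each octave removed subtracts seven from the number: 20 − 14 = 6.
So a major twentieth is 2 octaves plus a major sixth. The quality is unchanged.

major sixth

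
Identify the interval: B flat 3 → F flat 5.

B to F spans five letter names (B-C-D-E-F), plus an octave: a twelfth.
The perfect twelfth is 19 semitones; here we have 18, one semitone narrower: diminished.
(Equivalently, a compound diminished fifth: a diminished fifth plus an octave.)

diminished twelfth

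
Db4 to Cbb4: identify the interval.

Descending from Db4 to Cbb4 is the same interval as ascending Cbb4 to Db4.
C to D spans two letter names (C-D) — that makes it a second of some quality.
A major second would be 2 semitones; Cbb4 to Db4 is 3, one semitone wider, so the interval is augmented.

A2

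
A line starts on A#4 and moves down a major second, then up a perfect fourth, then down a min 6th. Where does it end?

A major second down from A#4 is G#4.
A perfect fourth up from G#4 is C#5.
Down a minor sixth from C#5: E#4 (8 semitones down).

E#4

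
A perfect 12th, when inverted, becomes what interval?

P4

First reduce the compound perfect twelfth to its simple form, a perfect fifth.
Interval numbers invert to sum to nine: 5 + 4 = 9, so a fifth inverts to a fourth.
And perfect stays perfect under inversion, so we get a perfect fourth.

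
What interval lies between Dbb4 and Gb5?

D to G spans four letter names (D-E-F-G), plus an octave: an eleventh.
A perfect eleventh would be 17 semitones; Dbb4 to Gb5 is 18, one semitone wider, so the interval is augmented.
(Equivalently, a compound augmented fourth: an augmented fourth plus an octave.)

augmented 11th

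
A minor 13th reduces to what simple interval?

m6

Subtracting seven from the interval number removes an octave: 13 − 7 = 6.
So a minor thirteenth is an octave plus a minor sixth. The quality is unchanged.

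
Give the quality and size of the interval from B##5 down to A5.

Descending from B##5 to A5 is the same interval as ascending A5 to B##5.
A to B spans two letter names (A-B), so the interval is some kind of second.
A5 to B##5 spans 4 semitones — two semitones wider than the major second (2) — giving a doubly augmented second.

doubly augmented second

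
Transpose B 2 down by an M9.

A 1

Counting two letter names plus an octave down from B lands on A.
A major ninth is 14 semitones; 14 semitones down from B2 gives A1.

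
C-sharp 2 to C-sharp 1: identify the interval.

P8

Descending from C#2 to C#1 is the same interval as ascending C#1 to C#2.
C to C is the same letter name, plus an octave: an octave.
Counting semitones, C#1→C#2 is 12, which is the perfect octave.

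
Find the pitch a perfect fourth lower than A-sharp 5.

Counting four letter names down from A lands on E.
Moving 5 semitones down from A#5 (the size of a perfect fourth) reaches E#5.

E-sharp 5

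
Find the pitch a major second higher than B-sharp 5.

The second takes the letter from B up to C.
A major second spans 2 semitones, so from B#5 the target pitch is C##6.

C-double-sharp 6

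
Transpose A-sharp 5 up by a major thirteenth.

The thirteenth's letter: A up six letter names plus an octave → F.
A major thirteenth spans 21 semitones, so from A#5 the target pitch is F##7.

F-double-sharp 7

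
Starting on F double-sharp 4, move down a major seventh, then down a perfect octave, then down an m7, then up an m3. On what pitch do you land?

F##4 down a major seventh → G#3 (11 semitones).
Down a perfect octave from G#3: G#2 (12 semitones down).
Down a minor seventh from G#2: A#1 (10 semitones down).
A#1 up a minor third → C#2 (3 semitones).

C sharp 2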